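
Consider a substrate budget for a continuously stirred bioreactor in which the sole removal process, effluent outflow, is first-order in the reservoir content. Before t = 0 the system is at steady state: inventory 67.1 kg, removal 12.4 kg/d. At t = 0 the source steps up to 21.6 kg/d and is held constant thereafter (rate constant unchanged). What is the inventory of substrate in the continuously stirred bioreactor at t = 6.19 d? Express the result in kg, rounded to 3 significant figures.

Residence time τ = M₀/F₀ = 5.411 d. The eventual steady state is M_∞ = M₀·(F₁/F₀) = 67.1 × 21.6/12.4 = 116.88 kg.
The anomaly ΔM(t) = M(t) − M_∞ decays as ΔM₀·e^(−t/τ) with ΔM₀ = 67.1 − 116.88 = −49.78 kg.
At t = 6.19 d, e^(−t/τ) = e^(−1.144) = 0.3186, so ΔM = −15.86 kg and M = 116.88 − 15.86 = 101.02 kg.

101 kg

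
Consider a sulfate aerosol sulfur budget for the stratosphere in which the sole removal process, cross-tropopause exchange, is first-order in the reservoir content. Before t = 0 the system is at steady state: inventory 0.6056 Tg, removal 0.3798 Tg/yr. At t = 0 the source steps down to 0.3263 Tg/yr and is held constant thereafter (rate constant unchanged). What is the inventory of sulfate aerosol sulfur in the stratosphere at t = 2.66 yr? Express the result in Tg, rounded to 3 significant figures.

The sink rate constant is k = F₀/M₀ = 0.3798/0.6056 = 0.6271 yr⁻¹.
Solving dM/dt = F₁ − kM with M(0) = M₀ gives M(t) = F₁/k + (M₀ − F₁/k)·e^(−kt).
F₁/k = 0.3263/0.6271 = 0.52029 Tg; kt = 0.6271 × 2.66 = 1.668, e^(−kt) = 0.1886.
M(2.66) = 0.52029 + (0.6056 − 0.52029) × 0.1886 = 0.52029 + 0.01609 = 0.53638 Tg.

0.536 Tg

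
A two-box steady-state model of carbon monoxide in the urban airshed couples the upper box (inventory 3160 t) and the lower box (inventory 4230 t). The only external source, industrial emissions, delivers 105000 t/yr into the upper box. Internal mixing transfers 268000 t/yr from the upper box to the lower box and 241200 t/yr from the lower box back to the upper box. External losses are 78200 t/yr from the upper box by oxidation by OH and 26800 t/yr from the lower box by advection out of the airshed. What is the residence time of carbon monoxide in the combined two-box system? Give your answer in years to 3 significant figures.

Treat the two boxes together as one reservoir: the mixing fluxes between them are internal recycling, so τ = ΣM / Σ(external losses).
M_total = 3160 + 4230 = 7390.0 t.
ΣF_external_out = 78200 + 26800 = 105000 t/yr.
τ = M_total / ΣF_ext = 7390.0 / 105000 = 0.07038 yr.

0.0704 yr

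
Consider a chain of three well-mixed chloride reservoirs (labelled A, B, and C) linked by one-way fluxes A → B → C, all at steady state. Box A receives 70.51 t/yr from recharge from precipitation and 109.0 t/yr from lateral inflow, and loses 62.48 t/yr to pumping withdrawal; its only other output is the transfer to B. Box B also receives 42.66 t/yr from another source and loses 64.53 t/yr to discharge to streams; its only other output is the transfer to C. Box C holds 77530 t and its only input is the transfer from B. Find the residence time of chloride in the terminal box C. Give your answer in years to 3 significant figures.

815 yr

Box A: F(A→B) = (70.51 + 109.0) − 62.48 = 117.03 t/yr.
Box B: F(B→C) = (117.03 + 42.66) − 64.53 = 95.160 t/yr.
Box C throughput = its input = 95.160 t/yr; τ = 77530 / 95.160 = 814.7 yr.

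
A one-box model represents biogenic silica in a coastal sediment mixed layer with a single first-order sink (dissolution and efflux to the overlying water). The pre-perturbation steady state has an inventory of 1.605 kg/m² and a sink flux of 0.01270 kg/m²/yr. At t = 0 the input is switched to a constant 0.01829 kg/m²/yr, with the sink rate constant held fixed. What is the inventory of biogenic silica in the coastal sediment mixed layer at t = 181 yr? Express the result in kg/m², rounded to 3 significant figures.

τ = M₀/F₀ = 1.605/0.01270 = 126.4 yr; rate constant k = 1/τ.
New steady state M_∞ = F₁/k = F₁·τ = 0.01829 × 126.4 = 2.3115 kg/m².
M(t) = M_∞ + (M₀ − M_∞)·e^(−t/τ); t/τ = 181/126.4 = 1.432, so e^(−t/τ) = 0.2388.
M(t) = 2.3115 − 0.7065 × 0.2388 = 2.1428 kg/m².

2.14 kg/m²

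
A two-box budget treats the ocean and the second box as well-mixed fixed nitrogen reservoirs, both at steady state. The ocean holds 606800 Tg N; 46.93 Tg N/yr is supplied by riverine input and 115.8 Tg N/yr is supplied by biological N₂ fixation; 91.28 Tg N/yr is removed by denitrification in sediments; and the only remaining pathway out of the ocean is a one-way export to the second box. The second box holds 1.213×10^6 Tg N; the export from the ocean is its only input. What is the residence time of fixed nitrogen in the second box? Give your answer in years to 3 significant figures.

17000 yr

Balance the ocean: ΣF_in = 46.93 + 115.8 = 162.73 Tg N/yr.
Export to the second box = ΣF_in − (91.28) = 71.450 Tg N/yr.
At steady state the output of the second box equals its input, 71.450 Tg N/yr.
τ = M / F = 1.213×10^6 / 71.450 = 16980 yr.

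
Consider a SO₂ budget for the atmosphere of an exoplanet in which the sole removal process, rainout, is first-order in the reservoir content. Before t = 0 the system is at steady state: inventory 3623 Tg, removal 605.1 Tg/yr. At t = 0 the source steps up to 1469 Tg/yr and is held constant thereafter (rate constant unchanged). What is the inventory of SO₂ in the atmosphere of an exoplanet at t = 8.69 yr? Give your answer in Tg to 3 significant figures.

The sink rate constant is k = F₀/M₀ = 605.1/3623 = 0.1670 yr⁻¹.
Solving dM/dt = F₁ − kM with M(0) = M₀ gives M(t) = F₁/k + (M₀ − F₁/k)·e^(−kt).
F₁/k = 1469/0.1670 = 8795.5 Tg; kt = 0.1670 × 8.69 = 1.451, e^(−kt) = 0.2342.
M(8.69) = 8795.5 + (3623 − 8795.5) × 0.2342 = 8795.5 − 1212 = 7583.9 Tg.

7580 Tg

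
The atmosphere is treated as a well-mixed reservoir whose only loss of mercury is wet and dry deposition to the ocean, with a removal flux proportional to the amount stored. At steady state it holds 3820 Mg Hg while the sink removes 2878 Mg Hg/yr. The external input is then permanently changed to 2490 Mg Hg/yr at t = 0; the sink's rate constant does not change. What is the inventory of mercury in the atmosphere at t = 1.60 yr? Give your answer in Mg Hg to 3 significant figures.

3460 Mg Hg

τ = M₀/F₀ = 3820/2878 = 1.327 yr; rate constant k = 1/τ.
New steady state M_∞ = F₁/k = F₁·τ = 2490 × 1.327 = 3305.0 Mg Hg.
M(t) = M_∞ + (M₀ − M_∞)·e^(−t/τ); t/τ = 1.60/1.327 = 1.205, so e^(−t/τ) = 0.2996.
M(t) = 3305.0 + 515.0 × 0.2996 = 3459.3 Mg Hg.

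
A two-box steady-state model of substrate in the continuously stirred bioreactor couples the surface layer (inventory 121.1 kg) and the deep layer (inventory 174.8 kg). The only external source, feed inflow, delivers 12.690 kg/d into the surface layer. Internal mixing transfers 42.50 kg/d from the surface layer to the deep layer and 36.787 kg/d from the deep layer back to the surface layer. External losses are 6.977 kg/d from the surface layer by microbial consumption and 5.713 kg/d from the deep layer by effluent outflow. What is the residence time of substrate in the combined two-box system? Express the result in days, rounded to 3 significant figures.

Treat the two boxes together as one reservoir: the mixing fluxes between them are internal recycling, so τ = ΣM / Σ(external losses).
M_total = 121.1 + 174.8 = 295.90 kg.
ΣF_external_out = 6.977 + 5.713 = 12.690 kg/d.
τ = M_total / ΣF_ext = 295.90 / 12.690 = 23.32 d.

23.3 d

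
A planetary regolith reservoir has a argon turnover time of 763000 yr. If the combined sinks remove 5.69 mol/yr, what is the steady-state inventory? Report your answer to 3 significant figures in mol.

4.34×10^6 mol

τ = M/F ⇒ M = τ × F = 763000 × 5.69 = 4.341×10^6 mol.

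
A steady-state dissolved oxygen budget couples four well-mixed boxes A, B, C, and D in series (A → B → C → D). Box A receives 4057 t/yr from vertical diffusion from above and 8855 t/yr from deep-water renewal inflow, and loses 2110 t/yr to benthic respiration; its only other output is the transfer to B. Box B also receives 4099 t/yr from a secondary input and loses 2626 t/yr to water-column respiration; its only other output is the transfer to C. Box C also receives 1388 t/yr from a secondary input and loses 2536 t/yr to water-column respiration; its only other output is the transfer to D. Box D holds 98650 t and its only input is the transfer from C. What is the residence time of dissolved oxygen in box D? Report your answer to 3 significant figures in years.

8.87 yr

Box A: F(A→B) = (4057 + 8855) − 2110 = 10802 t/yr.
Box B: F(B→C) = (10802 + 4099) − 2626 = 12275 t/yr.
Box C: F(C→D) = (12275 + 1388) − 2536 = 11127 t/yr.
Box D throughput = its input = 11127 t/yr; τ = 98650 / 11127 = 8.866 yr.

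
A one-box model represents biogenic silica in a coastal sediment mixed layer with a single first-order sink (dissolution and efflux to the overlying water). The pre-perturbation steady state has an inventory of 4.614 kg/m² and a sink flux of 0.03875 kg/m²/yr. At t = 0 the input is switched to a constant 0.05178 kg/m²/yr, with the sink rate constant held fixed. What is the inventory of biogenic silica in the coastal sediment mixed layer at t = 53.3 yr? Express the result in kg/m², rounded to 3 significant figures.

τ = M₀/F₀ = 4.614/0.03875 = 119.1 yr; rate constant k = 1/τ.
New steady state M_∞ = F₁/k = F₁·τ = 0.05178 × 119.1 = 6.1655 kg/m².
M(t) = M_∞ + (M₀ − M_∞)·e^(−t/τ); t/τ = 53.3/119.1 = 0.4476, so e^(−t/τ) = 0.6391.
M(t) = 6.1655 − 1.551 × 0.6391 = 5.1739 kg/m².

5.17 kg/m²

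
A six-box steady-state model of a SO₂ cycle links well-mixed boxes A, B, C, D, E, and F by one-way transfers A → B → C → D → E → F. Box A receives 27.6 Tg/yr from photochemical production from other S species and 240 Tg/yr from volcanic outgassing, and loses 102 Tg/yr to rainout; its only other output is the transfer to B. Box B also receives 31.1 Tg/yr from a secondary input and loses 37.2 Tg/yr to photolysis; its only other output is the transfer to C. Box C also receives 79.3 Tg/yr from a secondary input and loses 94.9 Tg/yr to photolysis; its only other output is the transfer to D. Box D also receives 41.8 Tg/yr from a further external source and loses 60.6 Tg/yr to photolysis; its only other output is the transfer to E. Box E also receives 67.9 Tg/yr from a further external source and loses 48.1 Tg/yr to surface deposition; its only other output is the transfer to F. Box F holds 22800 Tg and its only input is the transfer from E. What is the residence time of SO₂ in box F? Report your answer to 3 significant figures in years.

157 yr

Box A: F(A→B) = (27.6 + 240) − 102 = 165.60 Tg/yr.
Box B: F(B→C) = (165.60 + 31.1) − 37.2 = 159.50 Tg/yr.
Box C: F(C→D) = (159.50 + 79.3) − 94.9 = 143.90 Tg/yr.
Box D: F(D→E) = (143.90 + 41.8) − 60.6 = 125.10 Tg/yr.
Box E: F(E→F) = (125.10 + 67.9) − 48.1 = 144.90 Tg/yr.
Box F throughput = its input = 144.90 Tg/yr; τ = 22800 / 144.90 = 157.3 yr.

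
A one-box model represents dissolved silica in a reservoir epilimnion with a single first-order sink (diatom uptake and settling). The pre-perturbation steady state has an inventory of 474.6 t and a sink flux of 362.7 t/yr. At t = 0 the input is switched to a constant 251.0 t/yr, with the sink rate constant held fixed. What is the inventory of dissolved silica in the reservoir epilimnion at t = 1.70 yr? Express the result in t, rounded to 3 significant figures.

368 t

The sink rate constant is k = F₀/M₀ = 362.7/474.6 = 0.7642 yr⁻¹.
Solving dM/dt = F₁ − kM with M(0) = M₀ gives M(t) = F₁/k + (M₀ − F₁/k)·e^(−kt).
F₁/k = 251.0/0.7642 = 328.44 t; kt = 0.7642 × 1.70 = 1.299, e^(−kt) = 0.2728.
M(1.70) = 328.44 + (474.6 − 328.44) × 0.2728 = 328.44 + 39.87 = 368.30 t.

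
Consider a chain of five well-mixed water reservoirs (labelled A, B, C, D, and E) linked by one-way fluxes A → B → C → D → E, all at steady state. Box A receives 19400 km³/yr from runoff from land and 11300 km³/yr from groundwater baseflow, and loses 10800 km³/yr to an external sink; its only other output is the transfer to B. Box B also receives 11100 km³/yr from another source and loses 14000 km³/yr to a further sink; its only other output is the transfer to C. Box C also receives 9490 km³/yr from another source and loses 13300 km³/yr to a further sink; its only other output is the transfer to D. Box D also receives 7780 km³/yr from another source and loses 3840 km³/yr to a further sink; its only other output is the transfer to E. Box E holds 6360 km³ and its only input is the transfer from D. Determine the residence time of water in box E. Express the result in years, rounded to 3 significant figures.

0.371 yr

Box A: F(A→B) = (19400 + 11300) − 10800 = 19900 km³/yr.
Box B: F(B→C) = (19900 + 11100) − 14000 = 17000 km³/yr.
Box C: F(C→D) = (17000 + 9490) − 13300 = 13190 km³/yr.
Box D: F(D→E) = (13190 + 7780) − 3840 = 17130 km³/yr.
Box E throughput = its input = 17130 km³/yr; τ = 6360 / 17130 = 0.3713 yr.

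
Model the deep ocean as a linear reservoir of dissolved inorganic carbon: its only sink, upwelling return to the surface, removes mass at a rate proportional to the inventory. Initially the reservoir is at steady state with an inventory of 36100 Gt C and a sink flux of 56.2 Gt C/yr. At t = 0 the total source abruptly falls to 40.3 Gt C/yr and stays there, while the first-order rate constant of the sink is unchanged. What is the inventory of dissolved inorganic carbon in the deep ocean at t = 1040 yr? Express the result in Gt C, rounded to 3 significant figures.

Residence time τ = M₀/F₀ = 642.3 yr. The eventual steady state is M_∞ = M₀·(F₁/F₀) = 36100 × 40.3/56.2 = 25887 Gt C.
The anomaly ΔM(t) = M(t) − M_∞ decays as ΔM₀·e^(−t/τ) with ΔM₀ = 36100 − 25887 = 10210 Gt C.
At t = 1040 yr, e^(−t/τ) = e^(−1.619) = 0.1981, so ΔM = 2023 Gt C and M = 25887 + 2023 = 27910 Gt C.

27900 Gt C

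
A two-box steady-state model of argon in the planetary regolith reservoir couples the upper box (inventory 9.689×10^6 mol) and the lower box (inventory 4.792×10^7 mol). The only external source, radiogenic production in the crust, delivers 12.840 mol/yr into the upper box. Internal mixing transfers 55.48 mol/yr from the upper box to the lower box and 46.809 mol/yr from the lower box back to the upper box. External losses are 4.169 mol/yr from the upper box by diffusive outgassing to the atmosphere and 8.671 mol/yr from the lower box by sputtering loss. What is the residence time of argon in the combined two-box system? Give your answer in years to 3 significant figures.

Residence time in the combined system uses the total inventory and the total *external* removal — internal exchanges between the two boxes cancel.
M_total = 9.689×10^6 + 4.792×10^7 = 5.7609×10^7 mol.
ΣF_external_out = 4.169 + 8.671 = 12.840 mol/yr.
τ = M_total / ΣF_ext = 5.7609×10^7 / 12.840 = 4.487×10^6 yr.

4.49×10^6 yr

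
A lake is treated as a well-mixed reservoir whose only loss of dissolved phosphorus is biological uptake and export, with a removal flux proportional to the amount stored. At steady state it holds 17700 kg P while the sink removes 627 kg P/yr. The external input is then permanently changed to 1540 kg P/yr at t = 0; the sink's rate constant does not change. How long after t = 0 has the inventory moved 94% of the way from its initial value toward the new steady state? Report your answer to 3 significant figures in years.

79.4 yr

τ = M₀/F₀ = 17700/627 = 28.23 yr.
The remaining gap fraction is e^(−t/τ); 94% covered ⇒ e^(−t/τ) = 0.0600.
t = −τ ln(0.0600) = 28.23 × 2.813 = 79.42 yr.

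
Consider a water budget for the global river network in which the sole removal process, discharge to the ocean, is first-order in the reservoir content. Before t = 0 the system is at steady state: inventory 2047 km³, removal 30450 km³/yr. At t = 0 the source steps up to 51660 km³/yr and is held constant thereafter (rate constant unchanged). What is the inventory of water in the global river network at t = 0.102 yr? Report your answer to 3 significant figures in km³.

3160 km³

τ = M₀/F₀ = 2047/30450 = 0.06722 yr; rate constant k = 1/τ.
New steady state M_∞ = F₁/k = F₁·τ = 51660 × 0.06722 = 3472.8 km³.
M(t) = M_∞ + (M₀ − M_∞)·e^(−t/τ); t/τ = 0.102/0.06722 = 1.517, so e^(−t/τ) = 0.2193.
M(t) = 3472.8 − 1426 × 0.2193 = 3160.1 km³.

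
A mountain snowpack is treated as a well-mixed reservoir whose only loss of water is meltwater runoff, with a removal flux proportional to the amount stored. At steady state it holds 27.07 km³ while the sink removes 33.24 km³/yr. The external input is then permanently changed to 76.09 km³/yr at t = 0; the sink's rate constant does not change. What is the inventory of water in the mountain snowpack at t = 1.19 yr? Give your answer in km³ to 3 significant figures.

τ = M₀/F₀ = 27.07/33.24 = 0.8144 yr; rate constant k = 1/τ.
New steady state M_∞ = F₁/k = F₁·τ = 76.09 × 0.8144 = 61.966 km³.
M(t) = M_∞ + (M₀ − M_∞)·e^(−t/τ); t/τ = 1.19/0.8144 = 1.461, so e^(−t/τ) = 0.2319.
M(t) = 61.966 − 34.90 × 0.2319 = 53.872 km³.

53.9 km³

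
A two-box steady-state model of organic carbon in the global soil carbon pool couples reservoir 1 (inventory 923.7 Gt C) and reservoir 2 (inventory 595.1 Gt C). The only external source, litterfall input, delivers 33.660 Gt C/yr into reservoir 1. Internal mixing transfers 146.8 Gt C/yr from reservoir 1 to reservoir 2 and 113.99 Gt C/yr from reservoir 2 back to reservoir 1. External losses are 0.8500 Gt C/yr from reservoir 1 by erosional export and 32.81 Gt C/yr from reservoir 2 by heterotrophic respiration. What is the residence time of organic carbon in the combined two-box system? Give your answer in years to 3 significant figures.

For the system as a whole, the A↔B exchange is internal and contributes nothing to the throughput; only the external sinks remove mass.
M_total = 923.7 + 595.1 = 1518.8 Gt C.
ΣF_external_out = 0.8500 + 32.81 = 33.660 Gt C/yr.
τ = M_total / ΣF_ext = 1518.8 / 33.660 = 45.12 yr.

45.1 yr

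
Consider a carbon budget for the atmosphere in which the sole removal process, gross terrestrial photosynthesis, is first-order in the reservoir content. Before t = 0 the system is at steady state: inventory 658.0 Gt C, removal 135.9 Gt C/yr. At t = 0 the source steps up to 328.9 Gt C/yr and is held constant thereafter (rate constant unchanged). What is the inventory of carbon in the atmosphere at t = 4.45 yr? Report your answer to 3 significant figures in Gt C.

1220 Gt C

τ = M₀/F₀ = 658.0/135.9 = 4.842 yr; rate constant k = 1/τ.
New steady state M_∞ = F₁/k = F₁·τ = 328.9 × 4.842 = 1592.5 Gt C.
M(t) = M_∞ + (M₀ − M_∞)·e^(−t/τ); t/τ = 4.45/4.842 = 0.9191, so e^(−t/τ) = 0.3989.
M(t) = 1592.5 − 934.5 × 0.3989 = 1219.7 Gt C.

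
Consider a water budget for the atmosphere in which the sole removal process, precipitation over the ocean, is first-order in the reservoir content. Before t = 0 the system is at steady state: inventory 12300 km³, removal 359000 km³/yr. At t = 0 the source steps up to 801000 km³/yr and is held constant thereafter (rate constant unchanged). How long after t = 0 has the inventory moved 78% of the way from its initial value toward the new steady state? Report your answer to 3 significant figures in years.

0.0519 yr

τ = M₀/F₀ = 12300/359000 = 0.03426 yr.
The remaining gap fraction is e^(−t/τ); 78% covered ⇒ e^(−t/τ) = 0.220.
t = −τ ln(0.220) = 0.03426 × 1.514 = 0.05188 yr.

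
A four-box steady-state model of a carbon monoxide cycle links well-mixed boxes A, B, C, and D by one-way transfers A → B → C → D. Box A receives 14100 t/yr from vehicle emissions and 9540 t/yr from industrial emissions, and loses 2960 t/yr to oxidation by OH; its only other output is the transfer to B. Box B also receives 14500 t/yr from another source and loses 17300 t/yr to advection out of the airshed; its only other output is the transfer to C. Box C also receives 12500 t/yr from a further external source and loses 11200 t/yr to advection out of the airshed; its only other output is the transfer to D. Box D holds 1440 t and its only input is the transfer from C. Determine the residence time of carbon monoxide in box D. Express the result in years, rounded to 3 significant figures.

0.0751 yr

Box A: F(A→B) = (14100 + 9540) − 2960 = 20680 t/yr.
Box B: F(B→C) = (20680 + 14500) − 17300 = 17880 t/yr.
Box C: F(C→D) = (17880 + 12500) − 11200 = 19180 t/yr.
Box D throughput = its input = 19180 t/yr; τ = 1440 / 19180 = 0.07508 yr.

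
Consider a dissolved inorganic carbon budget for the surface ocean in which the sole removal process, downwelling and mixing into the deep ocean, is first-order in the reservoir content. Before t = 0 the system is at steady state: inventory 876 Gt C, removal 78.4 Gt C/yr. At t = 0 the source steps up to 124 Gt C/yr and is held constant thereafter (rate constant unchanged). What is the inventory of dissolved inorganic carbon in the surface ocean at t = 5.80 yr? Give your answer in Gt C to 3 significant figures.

τ = M₀/F₀ = 876/78.4 = 11.17 yr; rate constant k = 1/τ.
New steady state M_∞ = F₁/k = F₁·τ = 124 × 11.17 = 1385.5 Gt C.
M(t) = M_∞ + (M₀ − M_∞)·e^(−t/τ); t/τ = 5.80/11.17 = 0.5191, so e^(−t/τ) = 0.5951.
M(t) = 1385.5 − 509.5 × 0.5951 = 1082.3 Gt C.

1080 Gt C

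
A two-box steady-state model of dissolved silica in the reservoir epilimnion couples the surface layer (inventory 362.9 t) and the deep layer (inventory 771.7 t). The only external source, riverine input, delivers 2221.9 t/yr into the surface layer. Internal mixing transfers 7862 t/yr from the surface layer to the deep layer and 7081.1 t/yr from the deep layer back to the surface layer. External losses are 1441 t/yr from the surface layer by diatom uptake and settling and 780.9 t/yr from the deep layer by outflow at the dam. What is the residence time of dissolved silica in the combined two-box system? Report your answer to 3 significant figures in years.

For the system as a whole, the A↔B exchange is internal and contributes nothing to the throughput; only the external sinks remove mass.
M_total = 362.9 + 771.7 = 1134.6 t.
ΣF_external_out = 1441 + 780.9 = 2221.9 t/yr.
τ = M_total / ΣF_ext = 1134.6 / 2221.9 = 0.5106 yr.

0.511 yr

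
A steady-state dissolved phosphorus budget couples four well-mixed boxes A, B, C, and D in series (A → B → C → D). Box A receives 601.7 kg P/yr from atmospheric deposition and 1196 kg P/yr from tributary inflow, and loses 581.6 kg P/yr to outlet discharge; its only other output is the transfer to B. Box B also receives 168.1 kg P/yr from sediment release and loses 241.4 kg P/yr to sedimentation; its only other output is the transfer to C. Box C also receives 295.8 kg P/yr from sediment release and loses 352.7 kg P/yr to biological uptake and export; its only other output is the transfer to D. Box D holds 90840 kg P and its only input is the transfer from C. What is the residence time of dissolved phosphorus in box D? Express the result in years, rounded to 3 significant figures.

83.7 yr

Box A: F(A→B) = (601.7 + 1196) − 581.6 = 1216.1 kg P/yr.
Box B: F(B→C) = (1216.1 + 168.1) − 241.4 = 1142.8 kg P/yr.
Box C: F(C→D) = (1142.8 + 295.8) − 352.7 = 1085.9 kg P/yr.
Box D throughput = its input = 1085.9 kg P/yr; τ = 90840 / 1085.9 = 83.65 yr.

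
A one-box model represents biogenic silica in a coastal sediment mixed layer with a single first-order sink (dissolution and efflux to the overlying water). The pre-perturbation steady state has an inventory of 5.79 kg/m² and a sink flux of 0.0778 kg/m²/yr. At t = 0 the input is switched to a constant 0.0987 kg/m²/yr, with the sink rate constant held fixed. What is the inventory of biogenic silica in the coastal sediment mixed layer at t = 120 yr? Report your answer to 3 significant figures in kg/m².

Residence time τ = M₀/F₀ = 74.42 yr. The eventual steady state is M_∞ = M₀·(F₁/F₀) = 5.79 × 0.0987/0.0778 = 7.3454 kg/m².
The anomaly ΔM(t) = M(t) − M_∞ decays as ΔM₀·e^(−t/τ) with ΔM₀ = 5.79 − 7.3454 = −1.555 kg/m².
At t = 120 yr, e^(−t/τ) = e^(−1.612) = 0.1994, so ΔM = −0.3102 kg/m² and M = 7.3454 − 0.3102 = 7.0353 kg/m².

7.04 kg/m²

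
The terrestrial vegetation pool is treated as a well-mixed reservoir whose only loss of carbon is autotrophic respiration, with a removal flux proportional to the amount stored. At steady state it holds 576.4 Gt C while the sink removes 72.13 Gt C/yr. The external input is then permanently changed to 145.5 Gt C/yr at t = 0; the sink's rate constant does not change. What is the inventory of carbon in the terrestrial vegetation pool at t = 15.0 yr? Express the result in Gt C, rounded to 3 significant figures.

Residence time τ = M₀/F₀ = 7.991 yr. The eventual steady state is M_∞ = M₀·(F₁/F₀) = 576.4 × 145.5/72.13 = 1162.7 Gt C.
The anomaly ΔM(t) = M(t) − M_∞ decays as ΔM₀·e^(−t/τ) with ΔM₀ = 576.4 − 1162.7 = −586.3 Gt C.
At t = 15.0 yr, e^(−t/τ) = e^(−1.877) = 0.1530, so ΔM = −89.73 Gt C and M = 1162.7 − 89.73 = 1073.0 Gt C.

1070 Gt C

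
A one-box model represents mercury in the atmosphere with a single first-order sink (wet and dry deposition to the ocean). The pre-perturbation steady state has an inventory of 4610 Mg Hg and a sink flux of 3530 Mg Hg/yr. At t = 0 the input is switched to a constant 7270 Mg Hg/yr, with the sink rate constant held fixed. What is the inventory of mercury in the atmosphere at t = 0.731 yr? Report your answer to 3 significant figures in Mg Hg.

τ = M₀/F₀ = 4610/3530 = 1.306 yr; rate constant k = 1/τ.
New steady state M_∞ = F₁/k = F₁·τ = 7270 × 1.306 = 9494.2 Mg Hg.
M(t) = M_∞ + (M₀ − M_∞)·e^(−t/τ); t/τ = 0.731/1.306 = 0.5597, so e^(−t/τ) = 0.5714.
M(t) = 9494.2 − 4884 × 0.5714 = 6703.6 Mg Hg.

6700 Mg Hg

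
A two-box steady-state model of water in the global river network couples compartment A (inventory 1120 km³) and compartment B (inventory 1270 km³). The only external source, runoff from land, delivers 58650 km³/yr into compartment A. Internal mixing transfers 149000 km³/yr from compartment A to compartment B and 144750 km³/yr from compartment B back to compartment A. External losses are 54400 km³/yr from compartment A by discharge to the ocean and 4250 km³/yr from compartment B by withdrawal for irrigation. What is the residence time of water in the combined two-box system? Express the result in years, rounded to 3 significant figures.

Treat the two boxes together as one reservoir: the mixing fluxes between them are internal recycling, so τ = ΣM / Σ(external losses).
M_total = 1120 + 1270 = 2390.0 km³.
ΣF_external_out = 54400 + 4250 = 58650 km³/yr.
τ = M_total / ΣF_ext = 2390.0 / 58650 = 0.04075 yr.

0.0408 yr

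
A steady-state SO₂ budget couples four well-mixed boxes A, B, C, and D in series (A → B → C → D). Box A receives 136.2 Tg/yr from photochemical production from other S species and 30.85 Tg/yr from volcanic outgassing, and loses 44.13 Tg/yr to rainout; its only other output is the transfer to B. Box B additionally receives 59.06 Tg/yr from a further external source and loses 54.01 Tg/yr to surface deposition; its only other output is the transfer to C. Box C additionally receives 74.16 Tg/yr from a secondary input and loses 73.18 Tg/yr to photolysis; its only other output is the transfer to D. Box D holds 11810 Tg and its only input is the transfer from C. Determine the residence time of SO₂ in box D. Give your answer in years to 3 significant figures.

Box A: F(A→B) = (136.2 + 30.85) − 44.13 = 122.92 Tg/yr.
Box B: F(B→C) = (122.92 + 59.06) − 54.01 = 127.97 Tg/yr.
Box C: F(C→D) = (127.97 + 74.16) − 73.18 = 128.95 Tg/yr.
Box D throughput = its input = 128.95 Tg/yr; τ = 11810 / 128.95 = 91.59 yr.

91.6 yr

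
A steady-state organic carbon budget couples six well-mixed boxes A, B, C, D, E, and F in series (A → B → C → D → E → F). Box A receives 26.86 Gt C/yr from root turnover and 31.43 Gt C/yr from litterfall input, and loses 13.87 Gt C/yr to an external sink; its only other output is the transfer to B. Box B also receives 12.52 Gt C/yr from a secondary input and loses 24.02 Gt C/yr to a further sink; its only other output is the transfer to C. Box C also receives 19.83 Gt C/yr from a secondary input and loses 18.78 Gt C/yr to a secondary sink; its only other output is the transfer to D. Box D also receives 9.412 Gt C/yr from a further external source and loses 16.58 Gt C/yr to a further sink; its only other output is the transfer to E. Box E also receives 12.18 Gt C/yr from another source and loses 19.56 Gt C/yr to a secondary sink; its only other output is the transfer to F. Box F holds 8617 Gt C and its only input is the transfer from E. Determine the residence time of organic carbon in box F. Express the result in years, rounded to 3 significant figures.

Box A: F(A→B) = (26.86 + 31.43) − 13.87 = 44.420 Gt C/yr.
Box B: F(B→C) = (44.420 + 12.52) − 24.02 = 32.920 Gt C/yr.
Box C: F(C→D) = (32.920 + 19.83) − 18.78 = 33.970 Gt C/yr.
Box D: F(D→E) = (33.970 + 9.412) − 16.58 = 26.802 Gt C/yr.
Box E: F(E→F) = (26.802 + 12.18) − 19.56 = 19.422 Gt C/yr.
Box F throughput = its input = 19.422 Gt C/yr; τ = 8617 / 19.422 = 443.7 yr.

444 yr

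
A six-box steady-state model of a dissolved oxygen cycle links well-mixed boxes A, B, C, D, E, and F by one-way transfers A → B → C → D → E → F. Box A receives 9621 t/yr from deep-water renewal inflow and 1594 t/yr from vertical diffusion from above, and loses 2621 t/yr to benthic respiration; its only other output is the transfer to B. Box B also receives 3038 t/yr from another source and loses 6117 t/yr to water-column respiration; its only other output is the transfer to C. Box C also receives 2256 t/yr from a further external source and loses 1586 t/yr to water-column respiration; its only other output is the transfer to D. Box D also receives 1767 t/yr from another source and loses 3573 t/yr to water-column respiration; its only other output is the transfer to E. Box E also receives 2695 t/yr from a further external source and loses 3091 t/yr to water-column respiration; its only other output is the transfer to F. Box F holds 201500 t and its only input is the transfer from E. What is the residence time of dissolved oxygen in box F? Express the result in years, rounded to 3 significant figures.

50.6 yr

Box A: F(A→B) = (9621 + 1594) − 2621 = 8594.0 t/yr.
Box B: F(B→C) = (8594.0 + 3038) − 6117 = 5515.0 t/yr.
Box C: F(C→D) = (5515.0 + 2256) − 1586 = 6185.0 t/yr.
Box D: F(D→E) = (6185.0 + 1767) − 3573 = 4379.0 t/yr.
Box E: F(E→F) = (4379.0 + 2695) − 3091 = 3983.0 t/yr.
Box F throughput = its input = 3983.0 t/yr; τ = 201500 / 3983.0 = 50.59 yr.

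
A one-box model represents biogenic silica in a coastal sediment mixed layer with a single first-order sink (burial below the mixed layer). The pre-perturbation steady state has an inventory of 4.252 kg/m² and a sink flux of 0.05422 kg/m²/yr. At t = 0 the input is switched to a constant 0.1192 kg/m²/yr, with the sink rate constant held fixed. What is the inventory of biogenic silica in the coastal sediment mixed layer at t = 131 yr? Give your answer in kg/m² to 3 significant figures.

Residence time τ = M₀/F₀ = 78.42 yr. The eventual steady state is M_∞ = M₀·(F₁/F₀) = 4.252 × 0.1192/0.05422 = 9.3478 kg/m².
The anomaly ΔM(t) = M(t) − M_∞ decays as ΔM₀·e^(−t/τ) with ΔM₀ = 4.252 − 9.3478 = −5.096 kg/m².
At t = 131 yr, e^(−t/τ) = e^(−1.670) = 0.1882, so ΔM = −0.9588 kg/m² and M = 9.3478 − 0.9588 = 8.3890 kg/m².

8.39 kg/m²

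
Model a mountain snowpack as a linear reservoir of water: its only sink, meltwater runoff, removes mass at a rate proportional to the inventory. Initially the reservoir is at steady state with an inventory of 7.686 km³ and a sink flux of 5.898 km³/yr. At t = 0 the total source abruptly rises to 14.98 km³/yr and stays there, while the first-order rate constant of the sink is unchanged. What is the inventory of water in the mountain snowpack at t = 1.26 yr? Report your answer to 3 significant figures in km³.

The sink rate constant is k = F₀/M₀ = 5.898/7.686 = 0.7674 yr⁻¹.
Solving dM/dt = F₁ − kM with M(0) = M₀ gives M(t) = F₁/k + (M₀ − F₁/k)·e^(−kt).
F₁/k = 14.98/0.7674 = 19.521 km³; kt = 0.7674 × 1.26 = 0.9669, e^(−kt) = 0.3803.
M(1.26) = 19.521 + (7.686 − 19.521) × 0.3803 = 19.521 − 4.501 = 15.021 km³.

15.0 km³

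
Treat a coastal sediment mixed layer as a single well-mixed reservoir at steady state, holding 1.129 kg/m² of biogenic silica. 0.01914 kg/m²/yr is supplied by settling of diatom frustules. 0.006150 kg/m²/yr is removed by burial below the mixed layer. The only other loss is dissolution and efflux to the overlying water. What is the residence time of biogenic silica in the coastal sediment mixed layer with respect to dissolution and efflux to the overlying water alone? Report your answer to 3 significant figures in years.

At steady state ΣF_in = ΣF_out.
ΣF_in = 0.019140 kg/m²/yr.
Dissolution and efflux to the overlying water flux = ΣF_in − (0.006150) = 0.019140 − 0.006150 = 0.01299 kg/m²/yr.
τ = M / F = 1.129 / 0.01299 = 86.91 yr.

86.9 yr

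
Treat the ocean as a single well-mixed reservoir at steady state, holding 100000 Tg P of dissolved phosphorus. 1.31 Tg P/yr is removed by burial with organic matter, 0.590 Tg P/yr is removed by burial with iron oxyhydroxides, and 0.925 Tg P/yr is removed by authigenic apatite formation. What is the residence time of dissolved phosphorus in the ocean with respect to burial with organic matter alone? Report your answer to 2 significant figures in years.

Residence time with respect to a single sink: τ = M / F_sink.
τ = 100000 / 1.31 = 76340 yr.

76000 yr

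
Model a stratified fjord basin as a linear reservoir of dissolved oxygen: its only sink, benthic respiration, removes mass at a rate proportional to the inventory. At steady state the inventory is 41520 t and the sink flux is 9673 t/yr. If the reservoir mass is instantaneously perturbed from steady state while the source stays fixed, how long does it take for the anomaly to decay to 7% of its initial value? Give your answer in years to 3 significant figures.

11.4 yr

For a linear reservoir the anomaly decays as exp(−t/τ) with τ = M/F = 41520/9673 = 4.292 yr.
exp(−t/τ) = 0.07 ⇒ t = −τ ln(0.07) = 4.292 × 2.659 = 11.41 yr.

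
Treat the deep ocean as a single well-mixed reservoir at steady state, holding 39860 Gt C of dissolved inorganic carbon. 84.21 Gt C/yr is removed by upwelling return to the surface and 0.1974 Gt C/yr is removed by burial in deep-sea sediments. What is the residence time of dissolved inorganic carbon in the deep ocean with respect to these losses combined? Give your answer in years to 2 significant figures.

470 yr

Total removal = 84.21 + 0.1974 = 84.407 Gt C/yr.
τ = M / ΣF_out = 39860 / 84.407 = 472.2 yr.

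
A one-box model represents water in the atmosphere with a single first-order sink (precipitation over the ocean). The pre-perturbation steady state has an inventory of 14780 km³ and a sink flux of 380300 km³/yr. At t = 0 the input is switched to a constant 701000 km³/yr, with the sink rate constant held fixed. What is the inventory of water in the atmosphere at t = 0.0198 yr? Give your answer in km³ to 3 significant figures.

τ = M₀/F₀ = 14780/380300 = 0.03886 yr; rate constant k = 1/τ.
New steady state M_∞ = F₁/k = F₁·τ = 701000 × 0.03886 = 27244 km³.
M(t) = M_∞ + (M₀ − M_∞)·e^(−t/τ); t/τ = 0.0198/0.03886 = 0.5095, so e^(−t/τ) = 0.6008.
M(t) = 27244 − 12460 × 0.6008 = 19755 km³.

19800 km³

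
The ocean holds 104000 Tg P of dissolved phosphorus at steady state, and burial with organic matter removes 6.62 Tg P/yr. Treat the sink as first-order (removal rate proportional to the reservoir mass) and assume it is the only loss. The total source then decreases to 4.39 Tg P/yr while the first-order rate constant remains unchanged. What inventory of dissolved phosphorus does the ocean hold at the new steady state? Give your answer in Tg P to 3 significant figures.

Rate constant k = F/M = 6.62 / 104000 = 6.365×10^-5 yr⁻¹.
At the new steady state, source = k·M_new ⇒ M_new = 4.39 / 6.365×10^-5 = 68970 Tg P.
(Equivalently M_new = M × F_new/F_old = 104000 × 4.39/6.62.)

69000 Tg P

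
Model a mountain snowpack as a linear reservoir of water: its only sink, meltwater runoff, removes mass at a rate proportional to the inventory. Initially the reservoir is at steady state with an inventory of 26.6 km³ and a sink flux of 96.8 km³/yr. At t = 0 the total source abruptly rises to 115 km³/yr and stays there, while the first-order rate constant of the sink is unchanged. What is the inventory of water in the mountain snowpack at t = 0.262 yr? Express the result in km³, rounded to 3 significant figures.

29.7 km³

The sink rate constant is k = F₀/M₀ = 96.8/26.6 = 3.639 yr⁻¹.
Solving dM/dt = F₁ − kM with M(0) = M₀ gives M(t) = F₁/k + (M₀ − F₁/k)·e^(−kt).
F₁/k = 115/3.639 = 31.601 km³; kt = 3.639 × 0.262 = 0.9534, e^(−kt) = 0.3854.
M(0.262) = 31.601 + (26.6 − 31.601) × 0.3854 = 31.601 − 1.928 = 29.674 km³.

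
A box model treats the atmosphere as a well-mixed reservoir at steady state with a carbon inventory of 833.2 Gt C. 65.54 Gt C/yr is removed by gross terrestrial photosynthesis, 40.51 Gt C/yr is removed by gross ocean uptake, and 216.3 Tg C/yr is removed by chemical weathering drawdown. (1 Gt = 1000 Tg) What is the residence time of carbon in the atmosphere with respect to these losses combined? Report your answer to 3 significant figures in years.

Convert the chemical weathering drawdown flux: 216.3 Tg C/yr = 0.2163 Gt C/yr.
Total removal = 65.54 + 40.51 + 0.2163 = 106.27 Gt C/yr.
τ = M / ΣF_out = 833.2 / 106.27 = 7.841 yr.

7.84 yr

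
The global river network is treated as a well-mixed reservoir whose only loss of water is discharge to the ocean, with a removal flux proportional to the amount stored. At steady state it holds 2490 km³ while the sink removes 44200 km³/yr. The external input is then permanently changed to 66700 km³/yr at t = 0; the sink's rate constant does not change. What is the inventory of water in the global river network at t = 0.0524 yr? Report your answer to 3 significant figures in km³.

τ = M₀/F₀ = 2490/44200 = 0.05633 yr; rate constant k = 1/τ.
New steady state M_∞ = F₁/k = F₁·τ = 66700 × 0.05633 = 3757.5 km³.
M(t) = M_∞ + (M₀ − M_∞)·e^(−t/τ); t/τ = 0.0524/0.05633 = 0.9302, so e^(−t/τ) = 0.3945.
M(t) = 3757.5 − 1268 × 0.3945 = 3257.5 km³.

3260 km³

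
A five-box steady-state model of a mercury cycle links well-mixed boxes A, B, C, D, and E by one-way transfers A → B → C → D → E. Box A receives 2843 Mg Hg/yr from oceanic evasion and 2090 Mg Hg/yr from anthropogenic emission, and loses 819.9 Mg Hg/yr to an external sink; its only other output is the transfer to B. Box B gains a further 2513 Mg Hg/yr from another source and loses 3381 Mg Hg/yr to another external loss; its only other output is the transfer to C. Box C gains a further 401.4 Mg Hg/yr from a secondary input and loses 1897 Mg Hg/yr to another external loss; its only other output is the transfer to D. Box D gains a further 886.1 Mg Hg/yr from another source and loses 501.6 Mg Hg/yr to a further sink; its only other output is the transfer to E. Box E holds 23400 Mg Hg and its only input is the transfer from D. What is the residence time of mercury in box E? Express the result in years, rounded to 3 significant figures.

11.0 yr

Box A: F(A→B) = (2843 + 2090) − 819.9 = 4113.1 Mg Hg/yr.
Box B: F(B→C) = (4113.1 + 2513) − 3381 = 3245.1 Mg Hg/yr.
Box C: F(C→D) = (3245.1 + 401.4) − 1897 = 1749.5 Mg Hg/yr.
Box D: F(D→E) = (1749.5 + 886.1) − 501.6 = 2134.0 Mg Hg/yr.
Box E throughput = its input = 2134.0 Mg Hg/yr; τ = 23400 / 2134.0 = 10.97 yr.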